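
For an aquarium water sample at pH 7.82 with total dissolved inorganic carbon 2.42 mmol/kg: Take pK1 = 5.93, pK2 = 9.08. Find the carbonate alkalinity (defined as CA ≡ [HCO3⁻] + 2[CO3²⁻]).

CA = 2.52 mmol/kg

CA = [HCO3⁻] + 2[CO3²⁻] = (α₁ + 2α₂)·DIC
At pH 7.82: [H⁺]/K1 = 10^-1.89 = 0.012882, K2/[H⁺] = 10^-1.26 = 0.054954
α₁ = 1/(1 + 0.012882 + 0.054954) = 1/1.0678 = 0.9365; α₂ = α₁·K2/[H⁺] = 0.05146
α₁ + 2α₂ = 1.0394
CA = 1.0394 × 2.42 = 2.52 mmol/kg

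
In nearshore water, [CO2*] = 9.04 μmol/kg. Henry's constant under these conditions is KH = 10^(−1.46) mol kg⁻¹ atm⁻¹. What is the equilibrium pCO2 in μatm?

pCO2 = 261 μatm

KH = 10^(−1.46) = 3.467×10^-2 mol kg⁻¹ atm⁻¹
pCO2 = [CO2*]/KH = 9.04×10^-6 / 3.467×10^-2 = 2.61×10^-4 atm = 261 μatm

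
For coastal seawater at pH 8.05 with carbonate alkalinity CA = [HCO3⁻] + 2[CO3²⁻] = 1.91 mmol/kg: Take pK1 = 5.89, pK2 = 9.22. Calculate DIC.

DIC = 1.81 mmol/kg

CA = [HCO3⁻] + 2[CO3²⁻] = (α₁ + 2α₂)·DIC
At pH 8.05: [H⁺]/K1 = 10^-2.16 = 0.0069183, K2/[H⁺] = 10^-1.17 = 0.067608
α₁ = 1/(1 + 0.0069183 + 0.067608) = 1/1.0745 = 0.9306; α₂ = α₁·K2/[H⁺] = 0.06292
α₁ + 2α₂ = 1.0565
DIC = CA / (α₁ + 2α₂) = 1.91 / 1.0565 = 1.81 mmol/kg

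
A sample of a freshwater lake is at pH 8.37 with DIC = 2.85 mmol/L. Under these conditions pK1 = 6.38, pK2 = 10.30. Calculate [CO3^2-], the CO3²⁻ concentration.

[CO3²⁻] = 0.0328 mmol/L

α₂ = 1 / (1 + [H⁺]/K2 + [H⁺]²/(K1K2)) = 1 / (1 + 10^+1.93 + 10^-0.06)
   = 1 / (1 + 85.114 + 0.87096) = 1/86.985 = 0.01150
[CO3²⁻] = α₂ × DIC = 0.01150 × 2.85 = 0.0328 mmol/L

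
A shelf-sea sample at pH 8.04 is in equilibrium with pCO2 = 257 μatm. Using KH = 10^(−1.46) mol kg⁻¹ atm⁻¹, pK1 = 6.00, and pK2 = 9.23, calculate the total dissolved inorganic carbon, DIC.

[CO2*] = KH · pCO2 = 10^(−1.46) × 257×10^-6 = 8.911×10^-6 mol/kg
α₀ = 1/(1 + K1/[H⁺] + K1K2/[H⁺]²) = 1/(1 + 10^+2.04 + 10^+0.85) = 0.008494
DIC = [CO2*]/α₀ = 8.911×10^-6 / 0.008494 = 1.05 mmol/kg

DIC = 1.05 mmol/kg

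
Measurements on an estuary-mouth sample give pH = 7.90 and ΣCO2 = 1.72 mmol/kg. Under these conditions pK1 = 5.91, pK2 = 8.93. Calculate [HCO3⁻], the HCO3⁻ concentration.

[HCO3⁻] = 1.56 mmol/kg

α₁ = 1 / (1 + [H⁺]/K1 + K2/[H⁺]) = 1 / (1 + 10^-1.99 + 10^-1.03)
   = 1 / (1 + 0.010233 + 0.093325) = 1/1.1036 = 0.9062
[HCO3⁻] = α₁ × DIC = 0.9062 × 1.72 = 1.56 mmol/kg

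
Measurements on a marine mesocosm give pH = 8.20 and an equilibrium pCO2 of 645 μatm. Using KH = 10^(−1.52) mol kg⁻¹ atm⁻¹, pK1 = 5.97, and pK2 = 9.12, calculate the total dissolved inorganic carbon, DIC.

[CO2*] = KH · pCO2 = 10^(−1.52) × 645×10^-6 = 1.948×10^-5 mol/kg
α₀ = 1/(1 + K1/[H⁺] + K1K2/[H⁺]²) = 1/(1 + 10^+2.23 + 10^+1.31) = 0.005229
DIC = [CO2*]/α₀ = 1.948×10^-5 / 0.005229 = 3.73 mmol/kg

DIC = 3.73 mmol/kg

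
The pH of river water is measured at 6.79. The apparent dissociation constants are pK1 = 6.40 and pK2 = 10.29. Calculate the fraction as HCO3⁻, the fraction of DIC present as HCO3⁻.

α₁ = 1 / (1 + [H⁺]/K1 + K2/[H⁺]) = 1 / (1 + 10^-0.39 + 10^-3.50)
   = 1 / (1 + 0.40738 + 0.00031623) = 1/1.4077 = 0.7104

α₁ = 0.710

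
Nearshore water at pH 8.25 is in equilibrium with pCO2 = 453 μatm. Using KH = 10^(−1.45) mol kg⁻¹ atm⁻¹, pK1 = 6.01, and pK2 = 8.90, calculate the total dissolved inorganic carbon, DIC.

DIC = 3.43 mmol/kg

[CO2*] = KH · pCO2 = 10^(−1.45) × 453×10^-6 = 1.607×10^-5 mol/kg
α₀ = 1/(1 + K1/[H⁺] + K1K2/[H⁺]²) = 1/(1 + 10^+2.24 + 10^+1.59) = 0.004680
DIC = [CO2*]/α₀ = 1.607×10^-5 / 0.004680 = 3.43 mmol/kg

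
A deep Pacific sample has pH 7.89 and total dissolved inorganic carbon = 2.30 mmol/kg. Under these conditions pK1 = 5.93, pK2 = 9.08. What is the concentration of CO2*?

[CO2*] = 0.0234 mmol/kg

α₀ = 1 / (1 + K1/[H⁺] + K1K2/[H⁺]²) = 1 / (1 + 10^+1.96 + 10^+0.77)
   = 1 / (1 + 91.201 + 5.8884) = 1/98.090 = 0.01019
[CO2*] = α₀ × DIC = 0.01019 × 2.30 = 0.0234 mmol/kg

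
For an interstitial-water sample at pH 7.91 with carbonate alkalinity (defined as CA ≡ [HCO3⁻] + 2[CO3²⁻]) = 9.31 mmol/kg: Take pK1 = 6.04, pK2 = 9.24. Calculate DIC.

CA = [HCO3⁻] + 2[CO3²⁻] = (α₁ + 2α₂)·DIC
At pH 7.91: [H⁺]/K1 = 10^-1.87 = 0.013490, K2/[H⁺] = 10^-1.33 = 0.046774
α₁ = 1/(1 + 0.013490 + 0.046774) = 1/1.0603 = 0.9432; α₂ = α₁·K2/[H⁺] = 0.04412
α₁ + 2α₂ = 1.0314
DIC = CA / (α₁ + 2α₂) = 9.31 / 1.0314 = 9.03 mmol/kg

DIC = 9.03 mmol/kg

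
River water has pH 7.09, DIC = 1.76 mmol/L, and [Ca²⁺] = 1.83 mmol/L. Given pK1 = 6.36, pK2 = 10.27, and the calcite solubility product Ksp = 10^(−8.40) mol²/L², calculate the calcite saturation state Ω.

Ω = 0.450

α₂ = 1 / (1 + [H⁺]/K2 + [H⁺]²/(K1K2)) = 1 / (1 + 10^+3.18 + 10^+2.45)
   = 1 / (1 + 1513.6 + 281.84) = 1/1796.4 = 0.0005567
[CO3²⁻] = α₂ × DIC = 0.0005567 × 1.76 = 0.0009797 mmol/L = 0.9797 μmol/L
Ksp = 10^(−8.40) = 3.981×10^-9
Ω = [Ca²⁺][CO3²⁻]/Ksp = (1.83×10^-3)(9.797×10^-7) / 3.981×10^-9 = 0.450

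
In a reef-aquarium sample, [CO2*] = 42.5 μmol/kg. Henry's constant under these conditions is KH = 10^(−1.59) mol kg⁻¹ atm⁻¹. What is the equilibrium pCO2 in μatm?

KH = 10^(−1.59) = 2.570×10^-2 mol kg⁻¹ atm⁻¹
pCO2 = [CO2*]/KH = 42.5×10^-6 / 2.570×10^-2 = 1.65×10^-3 atm = 1650 μatm

pCO2 = 1650 μatm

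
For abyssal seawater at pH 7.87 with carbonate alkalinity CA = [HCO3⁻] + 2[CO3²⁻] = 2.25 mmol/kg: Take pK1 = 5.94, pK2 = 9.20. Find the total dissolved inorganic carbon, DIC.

DIC = 2.18 mmol/kg

CA = [HCO3⁻] + 2[CO3²⁻] = (α₁ + 2α₂)·DIC
At pH 7.87: [H⁺]/K1 = 10^-1.93 = 0.011749, K2/[H⁺] = 10^-1.33 = 0.046774
α₁ = 1/(1 + 0.011749 + 0.046774) = 1/1.0585 = 0.9447; α₂ = α₁·K2/[H⁺] = 0.04419
α₁ + 2α₂ = 1.0331
DIC = CA / (α₁ + 2α₂) = 2.25 / 1.0331 = 2.18 mmol/kg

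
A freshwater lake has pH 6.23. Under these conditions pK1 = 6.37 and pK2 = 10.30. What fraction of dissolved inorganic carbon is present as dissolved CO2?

α₀ = 1 / (1 + K1/[H⁺] + K1K2/[H⁺]²) = 1 / (1 + 10^-0.14 + 10^-4.21)
   = 1 / (1 + 0.72444 + 6.1660×10^-5) = 1/1.7245 = 0.5799

α₀ = 0.580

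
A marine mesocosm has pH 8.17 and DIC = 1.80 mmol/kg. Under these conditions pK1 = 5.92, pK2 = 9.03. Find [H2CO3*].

α₀ = 1 / (1 + K1/[H⁺] + K1K2/[H⁺]²) = 1 / (1 + 10^+2.25 + 10^+1.39)
   = 1 / (1 + 177.83 + 24.547) = 1/203.38 = 0.004917
[CO2*] = α₀ × DIC = 0.004917 × 1.80 = 0.00885 mmol/kg = 8.85 μmol/kg

[CO2*] = 8.85 μmol/kg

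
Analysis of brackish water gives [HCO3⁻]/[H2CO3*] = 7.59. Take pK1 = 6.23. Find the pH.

From K1 = [H⁺][HCO3⁻]/[H2CO3*]:  pH = pK1 + log₁₀([HCO3⁻]/[H2CO3*])
log₁₀(7.59) = +0.880
pH = 6.23 + (+0.880) = 7.11

pH = 7.11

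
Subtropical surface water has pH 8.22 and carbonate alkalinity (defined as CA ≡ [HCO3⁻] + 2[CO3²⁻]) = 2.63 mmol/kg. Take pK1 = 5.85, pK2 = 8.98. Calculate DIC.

CA = [HCO3⁻] + 2[CO3²⁻] = (α₁ + 2α₂)·DIC
At pH 8.22: [H⁺]/K1 = 10^-2.37 = 0.0042658, K2/[H⁺] = 10^-0.76 = 0.17378
α₁ = 1/(1 + 0.0042658 + 0.17378) = 1/1.1780 = 0.8489; α₂ = α₁·K2/[H⁺] = 0.1475
α₁ + 2α₂ = 1.1439
DIC = CA / (α₁ + 2α₂) = 2.63 / 1.1439 = 2.30 mmol/kg

DIC = 2.30 mmol/kg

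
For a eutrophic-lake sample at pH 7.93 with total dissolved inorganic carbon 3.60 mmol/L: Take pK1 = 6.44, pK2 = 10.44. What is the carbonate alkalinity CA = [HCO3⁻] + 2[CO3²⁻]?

CA = 3.50 mmol/L

CA = [HCO3⁻] + 2[CO3²⁻] = (α₁ + 2α₂)·DIC
At pH 7.93: [H⁺]/K1 = 10^-1.49 = 0.032359, K2/[H⁺] = 10^-2.51 = 0.0030903
α₁ = 1/(1 + 0.032359 + 0.0030903) = 1/1.0354 = 0.9658; α₂ = α₁·K2/[H⁺] = 0.002984
α₁ + 2α₂ = 0.9717
CA = 0.9717 × 3.60 = 3.50 mmol/L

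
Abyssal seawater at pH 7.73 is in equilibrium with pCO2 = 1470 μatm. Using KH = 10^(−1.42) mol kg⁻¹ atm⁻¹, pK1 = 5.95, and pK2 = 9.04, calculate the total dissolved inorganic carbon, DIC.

[CO2*] = KH · pCO2 = 10^(−1.42) × 1470×10^-6 = 5.589×10^-5 mol/kg
α₀ = 1/(1 + K1/[H⁺] + K1K2/[H⁺]²) = 1/(1 + 10^+1.78 + 10^+0.47) = 0.01557
DIC = [CO2*]/α₀ = 5.589×10^-5 / 0.01557 = 3.59 mmol/kg

DIC = 3.59 mmol/kg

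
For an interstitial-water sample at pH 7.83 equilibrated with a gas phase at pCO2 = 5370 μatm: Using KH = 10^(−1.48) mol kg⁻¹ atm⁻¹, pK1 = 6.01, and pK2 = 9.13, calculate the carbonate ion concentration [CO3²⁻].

[CO3²⁻] = 0.589 mmol/kg

[CO2*] = KH · pCO2 = 10^(−1.48) × 5370×10^-6 = 1.778×10^-4 mol/kg
α₀ = 1/(1 + K1/[H⁺] + K1K2/[H⁺]²) = 1/(1 + 10^+1.82 + 10^+0.52) = 0.01421
DIC = [CO2*]/α₀ = 1.778×10^-4 / 0.01421 = 12.51 mmol/kg
[CO3²⁻] = α₂·DIC; α₂ = 0.04705, so [CO3²⁻] = 0.04705 × 12.51 = 0.589 mmol/kg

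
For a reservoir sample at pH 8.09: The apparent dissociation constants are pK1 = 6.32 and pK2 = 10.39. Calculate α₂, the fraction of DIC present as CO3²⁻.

α₂ = 1 / (1 + [H⁺]/K2 + [H⁺]²/(K1K2)) = 1 / (1 + 10^+2.30 + 10^+0.53)
   = 1 / (1 + 199.53 + 3.3884) = 1/203.91 = 0.004904

α₂ = 0.00490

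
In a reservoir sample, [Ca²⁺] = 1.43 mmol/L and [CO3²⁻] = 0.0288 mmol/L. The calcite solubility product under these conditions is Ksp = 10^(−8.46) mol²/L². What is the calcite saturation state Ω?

Ω = 11.9

Ksp = 10^(−8.46) = 3.467×10^-9
Ω = [Ca²⁺][CO3²⁻]/Ksp = (1.43×10^-3)(0.0288×10^-3) / 3.467×10^-9 = 11.9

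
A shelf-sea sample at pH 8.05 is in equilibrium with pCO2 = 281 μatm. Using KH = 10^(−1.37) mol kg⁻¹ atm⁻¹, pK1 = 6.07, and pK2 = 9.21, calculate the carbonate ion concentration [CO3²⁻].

[CO2*] = KH · pCO2 = 10^(−1.37) × 281×10^-6 = 1.199×10^-5 mol/kg
α₀ = 1/(1 + K1/[H⁺] + K1K2/[H⁺]²) = 1/(1 + 10^+1.98 + 10^+0.82) = 0.009699
DIC = [CO2*]/α₀ = 1.199×10^-5 / 0.009699 = 1.236 mmol/kg
[CO3²⁻] = α₂·DIC; α₂ = 0.06408, so [CO3²⁻] = 0.06408 × 1.236 = 0.0792 mmol/kg

[CO3²⁻] = 0.0792 mmol/kg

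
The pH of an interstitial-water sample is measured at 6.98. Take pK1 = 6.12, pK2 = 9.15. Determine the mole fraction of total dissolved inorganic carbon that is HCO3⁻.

α₁ = 1 / (1 + [H⁺]/K1 + K2/[H⁺]) = 1 / (1 + 10^-0.86 + 10^-2.17)
   = 1 / (1 + 0.13804 + 0.0067608) = 1/1.1448 = 0.8735

α₁ = 0.874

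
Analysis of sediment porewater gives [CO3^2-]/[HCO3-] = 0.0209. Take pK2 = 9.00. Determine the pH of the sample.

pH = 7.32

From K2 = [H⁺][CO3^2-]/[HCO3-]:  pH = pK2 + log₁₀([CO3^2-]/[HCO3-])
log₁₀(0.0209) = -1.680
pH = 9.00 + (-1.680) = 7.32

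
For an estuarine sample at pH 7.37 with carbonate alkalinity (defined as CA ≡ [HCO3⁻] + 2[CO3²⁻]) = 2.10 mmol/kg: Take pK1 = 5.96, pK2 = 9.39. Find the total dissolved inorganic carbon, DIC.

DIC = 2.16 mmol/kg

CA = [HCO3⁻] + 2[CO3²⁻] = (α₁ + 2α₂)·DIC
At pH 7.37: [H⁺]/K1 = 10^-1.41 = 0.038905, K2/[H⁺] = 10^-2.02 = 0.0095499
α₁ = 1/(1 + 0.038905 + 0.0095499) = 1/1.0485 = 0.9538; α₂ = α₁·K2/[H⁺] = 0.009109
α₁ + 2α₂ = 0.9720
DIC = CA / (α₁ + 2α₂) = 2.10 / 0.9720 = 2.16 mmol/kg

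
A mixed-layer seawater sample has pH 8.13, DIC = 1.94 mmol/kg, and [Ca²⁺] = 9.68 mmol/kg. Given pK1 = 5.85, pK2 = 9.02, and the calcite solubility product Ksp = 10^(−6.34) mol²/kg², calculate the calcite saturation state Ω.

α₂ = 1 / (1 + [H⁺]/K2 + [H⁺]²/(K1K2)) = 1 / (1 + 10^+0.89 + 10^-1.39)
   = 1 / (1 + 7.7625 + 0.040738) = 1/8.8032 = 0.1136
[CO3²⁻] = α₂ × DIC = 0.1136 × 1.94 = 0.2204 mmol/kg
Ksp = 10^(−6.34) = 4.571×10^-7
Ω = [Ca²⁺][CO3²⁻]/Ksp = (9.68×10^-3)(2.204×10^-4) / 4.571×10^-7 = 4.67

Ω = 4.67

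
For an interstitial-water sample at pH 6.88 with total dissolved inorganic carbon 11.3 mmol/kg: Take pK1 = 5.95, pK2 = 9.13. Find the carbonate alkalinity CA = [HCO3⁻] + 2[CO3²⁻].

CA = [HCO3⁻] + 2[CO3²⁻] = (α₁ + 2α₂)·DIC
At pH 6.88: [H⁺]/K1 = 10^-0.93 = 0.11749, K2/[H⁺] = 10^-2.25 = 0.0056234
α₁ = 1/(1 + 0.11749 + 0.0056234) = 1/1.1231 = 0.8904; α₂ = α₁·K2/[H⁺] = 0.005007
α₁ + 2α₂ = 0.9004
CA = 0.9004 × 11.3 = 10.2 mmol/kg

CA = 10.2 mmol/kg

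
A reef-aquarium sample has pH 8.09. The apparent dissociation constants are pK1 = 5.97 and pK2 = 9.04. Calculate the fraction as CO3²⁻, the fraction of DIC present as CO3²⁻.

α₂ = 0.100

α₂ = 1 / (1 + [H⁺]/K2 + [H⁺]²/(K1K2)) = 1 / (1 + 10^+0.95 + 10^-1.17)
   = 1 / (1 + 8.9125 + 0.067608) = 1/9.9801 = 0.1002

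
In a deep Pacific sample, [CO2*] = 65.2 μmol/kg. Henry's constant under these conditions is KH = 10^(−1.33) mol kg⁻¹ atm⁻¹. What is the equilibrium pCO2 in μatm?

pCO2 = 1390 μatm

KH = 10^(−1.33) = 4.677×10^-2 mol kg⁻¹ atm⁻¹
pCO2 = [CO2*]/KH = 65.2×10^-6 / 4.677×10^-2 = 1.39×10^-3 atm = 1390 μatm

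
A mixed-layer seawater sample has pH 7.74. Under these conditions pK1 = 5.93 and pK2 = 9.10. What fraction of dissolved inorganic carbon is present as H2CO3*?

α₀ = 0.0146

α₀ = 1 / (1 + K1/[H⁺] + K1K2/[H⁺]²) = 1 / (1 + 10^+1.81 + 10^+0.45)
   = 1 / (1 + 64.565 + 2.8184) = 1/68.384 = 0.01462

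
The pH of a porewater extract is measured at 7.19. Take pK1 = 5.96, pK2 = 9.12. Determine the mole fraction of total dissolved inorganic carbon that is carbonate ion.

α₂ = 0.0110

α₂ = 1 / (1 + [H⁺]/K2 + [H⁺]²/(K1K2)) = 1 / (1 + 10^+1.93 + 10^+0.70)
   = 1 / (1 + 85.114 + 5.0119) = 1/91.126 = 0.01097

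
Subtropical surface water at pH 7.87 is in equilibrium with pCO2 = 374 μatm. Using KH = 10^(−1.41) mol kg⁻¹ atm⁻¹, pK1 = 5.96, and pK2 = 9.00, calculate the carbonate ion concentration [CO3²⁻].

[CO2*] = KH · pCO2 = 10^(−1.41) × 374×10^-6 = 1.455×10^-5 mol/kg
α₀ = 1/(1 + K1/[H⁺] + K1K2/[H⁺]²) = 1/(1 + 10^+1.91 + 10^+0.78) = 0.01132
DIC = [CO2*]/α₀ = 1.455×10^-5 / 0.01132 = 1.285 mmol/kg
[CO3²⁻] = α₂·DIC; α₂ = 0.06823, so [CO3²⁻] = 0.06823 × 1.285 = 0.0877 mmol/kg

[CO3²⁻] = 0.0877 mmol/kg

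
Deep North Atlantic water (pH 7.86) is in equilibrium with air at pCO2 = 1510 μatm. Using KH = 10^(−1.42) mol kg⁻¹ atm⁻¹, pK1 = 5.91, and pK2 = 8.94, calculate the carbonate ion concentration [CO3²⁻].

[CO3²⁻] = 0.426 mmol/kg

[CO2*] = KH · pCO2 = 10^(−1.42) × 1510×10^-6 = 5.741×10^-5 mol/kg
α₀ = 1/(1 + K1/[H⁺] + K1K2/[H⁺]²) = 1/(1 + 10^+1.95 + 10^+0.87) = 0.01025
DIC = [CO2*]/α₀ = 5.741×10^-5 / 0.01025 = 5.600 mmol/kg
[CO3²⁻] = α₂·DIC; α₂ = 0.07600, so [CO3²⁻] = 0.07600 × 5.600 = 0.426 mmol/kg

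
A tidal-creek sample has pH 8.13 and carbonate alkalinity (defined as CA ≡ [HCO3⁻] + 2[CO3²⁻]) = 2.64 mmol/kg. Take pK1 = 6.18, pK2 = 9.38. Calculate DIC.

DIC = 2.53 mmol/kg

CA = [HCO3⁻] + 2[CO3²⁻] = (α₁ + 2α₂)·DIC
At pH 8.13: [H⁺]/K1 = 10^-1.95 = 0.011220, K2/[H⁺] = 10^-1.25 = 0.056234
α₁ = 1/(1 + 0.011220 + 0.056234) = 1/1.0675 = 0.9368; α₂ = α₁·K2/[H⁺] = 0.05268
α₁ + 2α₂ = 1.0422
DIC = CA / (α₁ + 2α₂) = 2.64 / 1.0422 = 2.53 mmol/kg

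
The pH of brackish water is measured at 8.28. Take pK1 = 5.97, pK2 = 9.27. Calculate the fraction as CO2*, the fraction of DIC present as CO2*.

α₀ = 0.00442

α₀ = 1 / (1 + K1/[H⁺] + K1K2/[H⁺]²) = 1 / (1 + 10^+2.31 + 10^+1.32)
   = 1 / (1 + 204.17 + 20.893) = 1/226.07 = 0.004423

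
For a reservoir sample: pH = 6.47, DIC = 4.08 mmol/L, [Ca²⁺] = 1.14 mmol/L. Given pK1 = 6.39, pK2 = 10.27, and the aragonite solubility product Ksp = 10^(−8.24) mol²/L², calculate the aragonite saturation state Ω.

Ω = 0.0699

α₂ = 1 / (1 + [H⁺]/K2 + [H⁺]²/(K1K2)) = 1 / (1 + 10^+3.80 + 10^+3.72)
   = 1 / (1 + 6309.6 + 5248.1) = 1/1.1559×10^4 = 8.652×10^-5
[CO3²⁻] = α₂ × DIC = 8.652×10^-5 × 4.08 = 0.0003530 mmol/L = 0.3530 μmol/L
Ksp = 10^(−8.24) = 5.754×10^-9
Ω = [Ca²⁺][CO3²⁻]/Ksp = (1.14×10^-3)(3.530×10^-7) / 5.754×10^-9 = 0.0699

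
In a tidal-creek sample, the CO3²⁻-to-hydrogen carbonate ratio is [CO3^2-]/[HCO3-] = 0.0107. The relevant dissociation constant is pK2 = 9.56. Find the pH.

pH = 7.59

From K2 = [H⁺][CO3^2-]/[HCO3-]:  pH = pK2 + log₁₀([CO3^2-]/[HCO3-])
log₁₀(0.0107) = -1.971
pH = 9.56 + (-1.971) = 7.59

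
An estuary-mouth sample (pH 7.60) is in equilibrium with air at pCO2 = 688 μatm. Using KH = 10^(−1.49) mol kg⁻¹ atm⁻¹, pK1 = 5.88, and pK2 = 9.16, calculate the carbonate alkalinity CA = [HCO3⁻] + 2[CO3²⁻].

CA = 1.23 mmol/kg

[CO2*] = KH · pCO2 = 10^(−1.49) × 688×10^-6 = 2.226×10^-5 mol/kg
α₀ = 1/(1 + K1/[H⁺] + K1K2/[H⁺]²) = 1/(1 + 10^+1.72 + 10^+0.16) = 0.01821
DIC = [CO2*]/α₀ = 2.226×10^-5 / 0.01821 = 1.223 mmol/kg
CA = (α₁ + 2α₂)·DIC = (0.9555 + 2×0.02632) × 1.223 = 1.23 mmol/kg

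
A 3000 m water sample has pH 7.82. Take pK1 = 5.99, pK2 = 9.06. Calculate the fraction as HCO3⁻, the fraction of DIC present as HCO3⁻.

α₁ = 0.933

α₁ = 1 / (1 + [H⁺]/K1 + K2/[H⁺]) = 1 / (1 + 10^-1.83 + 10^-1.24)
   = 1 / (1 + 0.014791 + 0.057544) = 1/1.0723 = 0.9325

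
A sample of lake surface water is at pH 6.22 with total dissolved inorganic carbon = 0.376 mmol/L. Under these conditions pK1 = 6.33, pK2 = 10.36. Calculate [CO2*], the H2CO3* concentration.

α₀ = 1 / (1 + K1/[H⁺] + K1K2/[H⁺]²) = 1 / (1 + 10^-0.11 + 10^-4.25)
   = 1 / (1 + 0.77625 + 5.6234×10^-5) = 1/1.7763 = 0.5630
[CO2*] = α₀ × DIC = 0.5630 × 0.376 = 0.212 mmol/L

[CO2*] = 0.212 mmol/L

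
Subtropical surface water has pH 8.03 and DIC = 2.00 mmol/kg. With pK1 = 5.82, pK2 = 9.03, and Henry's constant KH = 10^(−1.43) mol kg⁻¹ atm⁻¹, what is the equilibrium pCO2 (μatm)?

pCO2 = 300 μatm

α₀ = 1 / (1 + K1/[H⁺] + K1K2/[H⁺]²) = 1 / (1 + 10^+2.21 + 10^+1.21)
   = 1 / (1 + 162.18 + 16.218) = 1/179.40 = 0.005574
[CO2*] = α₀ × DIC = 0.005574 × 2.00 = 0.01115 mmol/kg = 11.15 μmol/kg
pCO2 = [CO2*]/KH = 1.115×10^-5 / 3.715×10^-2 = 300 μatm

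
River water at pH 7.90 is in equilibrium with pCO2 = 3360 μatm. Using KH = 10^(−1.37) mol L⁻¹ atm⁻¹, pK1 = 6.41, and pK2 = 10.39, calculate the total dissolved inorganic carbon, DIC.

[CO2*] = KH · pCO2 = 10^(−1.37) × 3360×10^-6 = 1.433×10^-4 mol/L
α₀ = 1/(1 + K1/[H⁺] + K1K2/[H⁺]²) = 1/(1 + 10^+1.49 + 10^-1.00) = 0.03125
DIC = [CO2*]/α₀ = 1.433×10^-4 / 0.03125 = 4.59 mmol/L

DIC = 4.59 mmol/L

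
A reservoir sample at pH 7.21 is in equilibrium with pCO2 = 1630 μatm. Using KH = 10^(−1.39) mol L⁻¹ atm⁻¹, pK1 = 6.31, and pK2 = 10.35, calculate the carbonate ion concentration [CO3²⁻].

[CO3²⁻] = 0.382 μmol/L

[CO2*] = KH · pCO2 = 10^(−1.39) × 1630×10^-6 = 6.640×10^-5 mol/L
α₀ = 1/(1 + K1/[H⁺] + K1K2/[H⁺]²) = 1/(1 + 10^+0.90 + 10^-2.24) = 0.1117
DIC = [CO2*]/α₀ = 6.640×10^-5 / 0.1117 = 0.5942 mmol/L
[CO3²⁻] = α₂·DIC; α₂ = 0.0006430, so [CO3²⁻] = 0.0006430 × 0.5942 = 0.000382 mmol/L = 0.382 μmol/L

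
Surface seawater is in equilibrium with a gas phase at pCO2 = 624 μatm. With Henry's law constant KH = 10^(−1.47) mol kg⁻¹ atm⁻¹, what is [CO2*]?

KH = 10^(−1.47) = 3.388×10^-2 mol kg⁻¹ atm⁻¹
[CO2*] = KH · pCO2 = 3.388×10^-2 × 624×10^-6 atm = 2.11×10^-5 mol/kg

[CO2*] = 21.1 μmol/kg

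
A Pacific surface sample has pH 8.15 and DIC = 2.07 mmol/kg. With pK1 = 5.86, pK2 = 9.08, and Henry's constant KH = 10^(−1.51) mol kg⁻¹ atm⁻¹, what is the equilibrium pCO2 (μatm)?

pCO2 = 306 μatm

α₀ = 1 / (1 + K1/[H⁺] + K1K2/[H⁺]²) = 1 / (1 + 10^+2.29 + 10^+1.36)
   = 1 / (1 + 194.98 + 22.909) = 1/218.89 = 0.004568
[CO2*] = α₀ × DIC = 0.004568 × 2.07 = 0.009457 mmol/kg = 9.457 μmol/kg
pCO2 = [CO2*]/KH = 9.457×10^-6 / 3.090×10^-2 = 306 μatm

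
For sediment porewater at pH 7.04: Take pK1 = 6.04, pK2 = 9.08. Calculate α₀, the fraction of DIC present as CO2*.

α₀ = 0.0902

α₀ = 1 / (1 + K1/[H⁺] + K1K2/[H⁺]²) = 1 / (1 + 10^+1.00 + 10^-1.04)
   = 1 / (1 + 10.000 + 0.091201) = 1/11.091 = 0.09016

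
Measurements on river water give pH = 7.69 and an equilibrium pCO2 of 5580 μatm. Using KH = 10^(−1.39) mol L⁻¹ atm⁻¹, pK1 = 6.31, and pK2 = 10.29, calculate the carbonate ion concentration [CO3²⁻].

[CO2*] = KH · pCO2 = 10^(−1.39) × 5580×10^-6 = 2.273×10^-4 mol/L
α₀ = 1/(1 + K1/[H⁺] + K1K2/[H⁺]²) = 1/(1 + 10^+1.38 + 10^-1.22) = 0.03992
DIC = [CO2*]/α₀ = 2.273×10^-4 / 0.03992 = 5.694 mmol/L
[CO3²⁻] = α₂·DIC; α₂ = 0.002406, so [CO3²⁻] = 0.002406 × 5.694 = 0.0137 mmol/L = 13.7 μmol/L

[CO3²⁻] = 13.7 μmol/L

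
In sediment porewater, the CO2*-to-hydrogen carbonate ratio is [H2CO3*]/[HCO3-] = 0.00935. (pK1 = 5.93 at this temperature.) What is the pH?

pH = 7.96

From K1 = [H⁺][HCO3-]/[H2CO3*]:  pH = pK1 − log₁₀([H2CO3*]/[HCO3-])
log₁₀(0.00935) = -2.029
pH = 5.93 − (-2.029) = 7.96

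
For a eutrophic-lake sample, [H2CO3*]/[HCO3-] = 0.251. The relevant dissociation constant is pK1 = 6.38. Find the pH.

From K1 = [H⁺][HCO3-]/[H2CO3*]:  pH = pK1 − log₁₀([H2CO3*]/[HCO3-])
log₁₀(0.251) = -0.600
pH = 6.38 − (-0.600) = 6.98

pH = 6.98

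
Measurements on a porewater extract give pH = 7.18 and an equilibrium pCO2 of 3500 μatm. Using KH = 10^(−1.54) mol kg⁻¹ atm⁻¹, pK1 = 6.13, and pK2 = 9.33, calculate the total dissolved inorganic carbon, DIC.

DIC = 1.24 mmol/kg

[CO2*] = KH · pCO2 = 10^(−1.54) × 3500×10^-6 = 1.009×10^-4 mol/kg
α₀ = 1/(1 + K1/[H⁺] + K1K2/[H⁺]²) = 1/(1 + 10^+1.05 + 10^-1.10) = 0.08130
DIC = [CO2*]/α₀ = 1.009×10^-4 / 0.08130 = 1.24 mmol/kg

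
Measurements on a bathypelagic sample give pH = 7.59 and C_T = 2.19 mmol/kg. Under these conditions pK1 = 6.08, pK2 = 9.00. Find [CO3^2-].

[CO3²⁻] = 0.0796 mmol/kg

α₂ = 1 / (1 + [H⁺]/K2 + [H⁺]²/(K1K2)) = 1 / (1 + 10^+1.41 + 10^-0.10)
   = 1 / (1 + 25.704 + 0.79433) = 1/27.498 = 0.03637
[CO3²⁻] = α₂ × DIC = 0.03637 × 2.19 = 0.0796 mmol/kg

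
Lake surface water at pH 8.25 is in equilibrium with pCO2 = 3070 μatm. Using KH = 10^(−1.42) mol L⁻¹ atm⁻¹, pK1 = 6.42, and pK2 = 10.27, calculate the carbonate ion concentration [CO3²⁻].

[CO2*] = KH · pCO2 = 10^(−1.42) × 3070×10^-6 = 1.167×10^-4 mol/L
α₀ = 1/(1 + K1/[H⁺] + K1K2/[H⁺]²) = 1/(1 + 10^+1.83 + 10^-0.19) = 0.01444
DIC = [CO2*]/α₀ = 1.167×10^-4 / 0.01444 = 8.083 mmol/L
[CO3²⁻] = α₂·DIC; α₂ = 0.009323, so [CO3²⁻] = 0.009323 × 8.083 = 0.0754 mmol/L

[CO3²⁻] = 0.0754 mmol/L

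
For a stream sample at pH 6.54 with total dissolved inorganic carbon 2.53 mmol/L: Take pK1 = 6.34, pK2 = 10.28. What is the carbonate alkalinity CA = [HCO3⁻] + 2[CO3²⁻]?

CA = [HCO3⁻] + 2[CO3²⁻] = (α₁ + 2α₂)·DIC
At pH 6.54: [H⁺]/K1 = 10^-0.20 = 0.63096, K2/[H⁺] = 10^-3.74 = 0.00018197
α₁ = 1/(1 + 0.63096 + 0.00018197) = 1/1.6311 = 0.6131; α₂ = α₁·K2/[H⁺] = 0.0001116
α₁ + 2α₂ = 0.6133
CA = 0.6133 × 2.53 = 1.55 mmol/L

CA = 1.55 mmol/L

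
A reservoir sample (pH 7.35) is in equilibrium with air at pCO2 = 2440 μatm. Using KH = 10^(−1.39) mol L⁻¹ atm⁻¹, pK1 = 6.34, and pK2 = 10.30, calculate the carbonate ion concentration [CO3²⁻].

[CO3²⁻] = 1.14 μmol/L

[CO2*] = KH · pCO2 = 10^(−1.39) × 2440×10^-6 = 9.940×10^-5 mol/L
α₀ = 1/(1 + K1/[H⁺] + K1K2/[H⁺]²) = 1/(1 + 10^+1.01 + 10^-1.94) = 0.08893
DIC = [CO2*]/α₀ = 9.940×10^-5 / 0.08893 = 1.118 mmol/L
[CO3²⁻] = α₂·DIC; α₂ = 0.001021, so [CO3²⁻] = 0.001021 × 1.118 = 0.00114 mmol/L = 1.14 μmol/L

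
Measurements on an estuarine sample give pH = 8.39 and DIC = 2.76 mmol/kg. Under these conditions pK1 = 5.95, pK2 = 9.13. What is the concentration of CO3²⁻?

[CO3²⁻] = 0.424 mmol/kg

α₂ = 1 / (1 + [H⁺]/K2 + [H⁺]²/(K1K2)) = 1 / (1 + 10^+0.74 + 10^-1.70)
   = 1 / (1 + 5.4954 + 0.019953) = 1/6.5154 = 0.1535
[CO3²⁻] = α₂ × DIC = 0.1535 × 2.76 = 0.424 mmol/kg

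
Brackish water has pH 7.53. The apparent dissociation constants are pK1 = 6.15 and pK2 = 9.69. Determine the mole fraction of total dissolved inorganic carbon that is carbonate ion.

α₂ = 0.00660

α₂ = 1 / (1 + [H⁺]/K2 + [H⁺]²/(K1K2)) = 1 / (1 + 10^+2.16 + 10^+0.78)
   = 1 / (1 + 144.54 + 6.0256) = 1/151.57 = 0.006598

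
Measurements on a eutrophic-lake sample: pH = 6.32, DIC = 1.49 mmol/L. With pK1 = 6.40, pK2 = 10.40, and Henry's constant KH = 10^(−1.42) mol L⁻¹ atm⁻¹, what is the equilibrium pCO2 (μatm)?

α₀ = 1 / (1 + K1/[H⁺] + K1K2/[H⁺]²) = 1 / (1 + 10^-0.08 + 10^-4.16)
   = 1 / (1 + 0.83176 + 6.9183×10^-5) = 1/1.8318 = 0.5459
[CO2*] = α₀ × DIC = 0.5459 × 1.49 = 0.8134 mmol/L
pCO2 = [CO2*]/KH = 8.134×10^-4 / 3.802×10^-2 = 2.14×10^4 μatm

pCO2 = 2.14×10^4 μatm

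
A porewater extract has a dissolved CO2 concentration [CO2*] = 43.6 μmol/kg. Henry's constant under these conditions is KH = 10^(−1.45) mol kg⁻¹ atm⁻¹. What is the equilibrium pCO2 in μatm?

KH = 10^(−1.45) = 3.548×10^-2 mol kg⁻¹ atm⁻¹
pCO2 = [CO2*]/KH = 43.6×10^-6 / 3.548×10^-2 = 1.23×10^-3 atm = 1230 μatm

pCO2 = 1230 μatm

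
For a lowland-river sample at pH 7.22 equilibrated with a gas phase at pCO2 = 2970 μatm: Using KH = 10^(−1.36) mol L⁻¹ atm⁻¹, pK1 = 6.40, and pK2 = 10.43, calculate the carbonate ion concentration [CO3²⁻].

[CO2*] = KH · pCO2 = 10^(−1.36) × 2970×10^-6 = 1.296×10^-4 mol/L
α₀ = 1/(1 + K1/[H⁺] + K1K2/[H⁺]²) = 1/(1 + 10^+0.82 + 10^-2.39) = 0.1314
DIC = [CO2*]/α₀ = 1.296×10^-4 / 0.1314 = 0.9867 mmol/L
[CO3²⁻] = α₂·DIC; α₂ = 0.0005353, so [CO3²⁻] = 0.0005353 × 0.9867 = 0.000528 mmol/L = 0.528 μmol/L

[CO3²⁻] = 0.528 μmol/L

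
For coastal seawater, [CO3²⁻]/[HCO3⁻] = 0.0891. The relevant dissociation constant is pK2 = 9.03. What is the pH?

pH = 7.98

From K2 = [H⁺][CO3²⁻]/[HCO3⁻]:  pH = pK2 + log₁₀([CO3²⁻]/[HCO3⁻])
log₁₀(0.0891) = -1.050
pH = 9.03 + (-1.050) = 7.98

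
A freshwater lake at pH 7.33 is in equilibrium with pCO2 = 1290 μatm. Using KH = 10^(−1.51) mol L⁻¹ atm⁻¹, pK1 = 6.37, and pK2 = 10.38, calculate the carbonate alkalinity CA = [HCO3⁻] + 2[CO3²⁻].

[CO2*] = KH · pCO2 = 10^(−1.51) × 1290×10^-6 = 3.986×10^-5 mol/L
α₀ = 1/(1 + K1/[H⁺] + K1K2/[H⁺]²) = 1/(1 + 10^+0.96 + 10^-2.09) = 0.09873
DIC = [CO2*]/α₀ = 3.986×10^-5 / 0.09873 = 0.4038 mmol/L
CA = (α₁ + 2α₂)·DIC = (0.9005 + 2×0.0008025) × 0.4038 = 0.364 mmol/L

CA = 0.364 mmol/L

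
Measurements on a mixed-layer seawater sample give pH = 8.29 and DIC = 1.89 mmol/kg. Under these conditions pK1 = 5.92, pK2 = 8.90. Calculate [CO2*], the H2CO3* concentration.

[CO2*] = 6.45 μmol/kg

α₀ = 1 / (1 + K1/[H⁺] + K1K2/[H⁺]²) = 1 / (1 + 10^+2.37 + 10^+1.76)
   = 1 / (1 + 234.42 + 57.544) = 1/292.97 = 0.003413
[CO2*] = α₀ × DIC = 0.003413 × 1.89 = 0.00645 mmol/kg = 6.45 μmol/kg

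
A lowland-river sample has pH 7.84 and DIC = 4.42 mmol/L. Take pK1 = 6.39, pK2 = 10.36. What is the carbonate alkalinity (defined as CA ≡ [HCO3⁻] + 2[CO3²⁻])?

CA = [HCO3⁻] + 2[CO3²⁻] = (α₁ + 2α₂)·DIC
At pH 7.84: [H⁺]/K1 = 10^-1.45 = 0.035481, K2/[H⁺] = 10^-2.52 = 0.0030200
α₁ = 1/(1 + 0.035481 + 0.0030200) = 1/1.0385 = 0.9629; α₂ = α₁·K2/[H⁺] = 0.002908
α₁ + 2α₂ = 0.9687
CA = 0.9687 × 4.42 = 4.28 mmol/L

CA = 4.28 mmol/L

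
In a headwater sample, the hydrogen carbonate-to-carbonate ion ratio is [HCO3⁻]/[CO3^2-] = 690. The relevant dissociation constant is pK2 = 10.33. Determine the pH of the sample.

pH = 7.49

From K2 = [H⁺][CO3^2-]/[HCO3⁻]:  pH = pK2 − log₁₀([HCO3⁻]/[CO3^2-])
log₁₀(690) = +2.839
pH = 10.33 − (+2.839) = 7.49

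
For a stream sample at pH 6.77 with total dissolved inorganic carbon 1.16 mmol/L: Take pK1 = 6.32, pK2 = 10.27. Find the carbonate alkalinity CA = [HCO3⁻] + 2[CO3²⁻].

CA = 0.857 mmol/L

CA = [HCO3⁻] + 2[CO3²⁻] = (α₁ + 2α₂)·DIC
At pH 6.77: [H⁺]/K1 = 10^-0.45 = 0.35481, K2/[H⁺] = 10^-3.50 = 0.00031623
α₁ = 1/(1 + 0.35481 + 0.00031623) = 1/1.3551 = 0.7379; α₂ = α₁·K2/[H⁺] = 0.0002334
α₁ + 2α₂ = 0.7384
CA = 0.7384 × 1.16 = 0.857 mmol/L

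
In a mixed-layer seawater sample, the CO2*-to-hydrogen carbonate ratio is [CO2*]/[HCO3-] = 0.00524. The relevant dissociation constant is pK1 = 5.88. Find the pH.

From K1 = [H⁺][HCO3-]/[CO2*]:  pH = pK1 − log₁₀([CO2*]/[HCO3-])
log₁₀(0.00524) = -2.281
pH = 5.88 − (-2.281) = 8.16

pH = 8.16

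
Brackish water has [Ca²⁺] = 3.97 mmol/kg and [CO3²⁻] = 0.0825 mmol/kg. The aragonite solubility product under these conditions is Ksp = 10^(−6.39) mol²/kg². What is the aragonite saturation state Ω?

Ksp = 10^(−6.39) = 4.074×10^-7
Ω = [Ca²⁺][CO3²⁻]/Ksp = (3.97×10^-3)(0.0825×10^-3) / 4.074×10^-7 = 0.804

Ω = 0.804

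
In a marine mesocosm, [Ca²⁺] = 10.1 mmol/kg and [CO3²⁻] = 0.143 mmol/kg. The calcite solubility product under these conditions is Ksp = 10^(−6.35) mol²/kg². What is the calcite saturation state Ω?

Ksp = 10^(−6.35) = 4.467×10^-7
Ω = [Ca²⁺][CO3²⁻]/Ksp = (10.1×10^-3)(0.143×10^-3) / 4.467×10^-7 = 3.23

Ω = 3.23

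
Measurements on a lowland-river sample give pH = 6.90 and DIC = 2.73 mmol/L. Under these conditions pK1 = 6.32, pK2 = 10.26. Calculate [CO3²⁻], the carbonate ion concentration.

[CO3²⁻] = 0.943 μmol/L

α₂ = 1 / (1 + [H⁺]/K2 + [H⁺]²/(K1K2)) = 1 / (1 + 10^+3.36 + 10^+2.78)
   = 1 / (1 + 2290.9 + 602.56) = 1/2894.4 = 0.0003455
[CO3²⁻] = α₂ × DIC = 0.0003455 × 2.73 = 0.000943 mmol/L = 0.943 μmol/L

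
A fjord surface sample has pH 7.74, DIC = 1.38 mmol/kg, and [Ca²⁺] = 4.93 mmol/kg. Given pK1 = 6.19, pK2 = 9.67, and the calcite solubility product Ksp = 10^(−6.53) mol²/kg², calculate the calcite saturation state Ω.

α₂ = 1 / (1 + [H⁺]/K2 + [H⁺]²/(K1K2)) = 1 / (1 + 10^+1.93 + 10^+0.38)
   = 1 / (1 + 85.114 + 2.3988) = 1/88.513 = 0.01130
[CO3²⁻] = α₂ × DIC = 0.01130 × 1.38 = 0.01559 mmol/kg = 15.59 μmol/kg
Ksp = 10^(−6.53) = 2.951×10^-7
Ω = [Ca²⁺][CO3²⁻]/Ksp = (4.93×10^-3)(1.559×10^-5) / 2.951×10^-7 = 0.260

Ω = 0.260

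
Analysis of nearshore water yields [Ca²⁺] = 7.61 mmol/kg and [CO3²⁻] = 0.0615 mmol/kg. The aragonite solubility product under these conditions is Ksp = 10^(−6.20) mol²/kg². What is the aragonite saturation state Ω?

Ω = 0.742

Ksp = 10^(−6.20) = 6.310×10^-7
Ω = [Ca²⁺][CO3²⁻]/Ksp = (7.61×10^-3)(0.0615×10^-3) / 6.310×10^-7 = 0.742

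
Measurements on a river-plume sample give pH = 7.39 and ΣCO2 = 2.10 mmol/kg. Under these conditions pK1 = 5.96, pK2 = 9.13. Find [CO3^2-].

α₂ = 1 / (1 + [H⁺]/K2 + [H⁺]²/(K1K2)) = 1 / (1 + 10^+1.74 + 10^+0.31)
   = 1 / (1 + 54.954 + 2.0417) = 1/57.996 = 0.01724
[CO3²⁻] = α₂ × DIC = 0.01724 × 2.10 = 0.0362 mmol/kg

[CO3²⁻] = 0.0362 mmol/kg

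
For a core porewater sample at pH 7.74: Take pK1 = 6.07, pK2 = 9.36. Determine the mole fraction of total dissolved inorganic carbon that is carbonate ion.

α₂ = 1 / (1 + [H⁺]/K2 + [H⁺]²/(K1K2)) = 1 / (1 + 10^+1.62 + 10^-0.05)
   = 1 / (1 + 41.687 + 0.89125) = 1/43.578 = 0.02295

α₂ = 0.0229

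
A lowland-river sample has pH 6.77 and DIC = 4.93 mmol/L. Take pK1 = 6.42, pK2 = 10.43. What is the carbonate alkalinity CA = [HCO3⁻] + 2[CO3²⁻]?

CA = 3.41 mmol/L

CA = [HCO3⁻] + 2[CO3²⁻] = (α₁ + 2α₂)·DIC
At pH 6.77: [H⁺]/K1 = 10^-0.35 = 0.44668, K2/[H⁺] = 10^-3.66 = 0.00021878
α₁ = 1/(1 + 0.44668 + 0.00021878) = 1/1.4469 = 0.6911; α₂ = α₁·K2/[H⁺] = 0.0001512
α₁ + 2α₂ = 0.6914
CA = 0.6914 × 4.93 = 3.41 mmol/L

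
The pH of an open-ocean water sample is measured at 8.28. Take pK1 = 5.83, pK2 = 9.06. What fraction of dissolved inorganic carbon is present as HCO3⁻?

α₁ = 0.855

α₁ = 1 / (1 + [H⁺]/K1 + K2/[H⁺]) = 1 / (1 + 10^-2.45 + 10^-0.78)
   = 1 / (1 + 0.0035481 + 0.16596) = 1/1.1695 = 0.8551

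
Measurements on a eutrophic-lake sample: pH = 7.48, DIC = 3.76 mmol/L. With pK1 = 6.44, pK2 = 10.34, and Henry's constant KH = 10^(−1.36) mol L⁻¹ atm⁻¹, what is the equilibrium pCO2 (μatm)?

pCO2 = 7190 μatm

α₀ = 1 / (1 + K1/[H⁺] + K1K2/[H⁺]²) = 1 / (1 + 10^+1.04 + 10^-1.82)
   = 1 / (1 + 10.965 + 0.015136) = 1/11.980 = 0.08347
[CO2*] = α₀ × DIC = 0.08347 × 3.76 = 0.3139 mmol/L
pCO2 = [CO2*]/KH = 3.139×10^-4 / 4.365×10^-2 = 7190 μatm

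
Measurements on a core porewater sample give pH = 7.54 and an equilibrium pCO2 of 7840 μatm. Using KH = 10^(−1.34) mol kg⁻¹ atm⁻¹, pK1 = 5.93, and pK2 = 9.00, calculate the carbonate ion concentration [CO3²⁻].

[CO2*] = KH · pCO2 = 10^(−1.34) × 7840×10^-6 = 3.584×10^-4 mol/kg
α₀ = 1/(1 + K1/[H⁺] + K1K2/[H⁺]²) = 1/(1 + 10^+1.61 + 10^+0.15) = 0.02317
DIC = [CO2*]/α₀ = 3.584×10^-4 / 0.02317 = 15.46 mmol/kg
[CO3²⁻] = α₂·DIC; α₂ = 0.03274, so [CO3²⁻] = 0.03274 × 15.46 = 0.506 mmol/kg

[CO3²⁻] = 0.506 mmol/kg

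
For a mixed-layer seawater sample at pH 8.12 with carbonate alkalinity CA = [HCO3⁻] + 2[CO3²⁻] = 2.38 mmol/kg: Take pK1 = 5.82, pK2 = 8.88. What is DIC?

DIC = 2.08 mmol/kg

CA = [HCO3⁻] + 2[CO3²⁻] = (α₁ + 2α₂)·DIC
At pH 8.12: [H⁺]/K1 = 10^-2.30 = 0.0050119, K2/[H⁺] = 10^-0.76 = 0.17378
α₁ = 1/(1 + 0.0050119 + 0.17378) = 1/1.1788 = 0.8483; α₂ = α₁·K2/[H⁺] = 0.1474
α₁ + 2α₂ = 1.1432
DIC = CA / (α₁ + 2α₂) = 2.38 / 1.1432 = 2.08 mmol/kg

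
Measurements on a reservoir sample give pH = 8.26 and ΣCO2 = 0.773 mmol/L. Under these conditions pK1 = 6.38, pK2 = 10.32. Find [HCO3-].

α₁ = 1 / (1 + [H⁺]/K1 + K2/[H⁺]) = 1 / (1 + 10^-1.88 + 10^-2.06)
   = 1 / (1 + 0.013183 + 0.0087096) = 1/1.0219 = 0.9786
[HCO3⁻] = α₁ × DIC = 0.9786 × 0.773 = 0.756 mmol/L

[HCO3⁻] = 0.756 mmol/L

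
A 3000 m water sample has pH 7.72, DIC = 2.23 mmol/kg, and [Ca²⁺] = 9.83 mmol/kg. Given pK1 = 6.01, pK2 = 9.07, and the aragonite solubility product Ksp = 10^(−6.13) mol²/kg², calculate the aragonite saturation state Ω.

α₂ = 1 / (1 + [H⁺]/K2 + [H⁺]²/(K1K2)) = 1 / (1 + 10^+1.35 + 10^-0.36)
   = 1 / (1 + 22.387 + 0.43652) = 1/23.824 = 0.04197
[CO3²⁻] = α₂ × DIC = 0.04197 × 2.23 = 0.09360 mmol/kg
Ksp = 10^(−6.13) = 7.413×10^-7
Ω = [Ca²⁺][CO3²⁻]/Ksp = (9.83×10^-3)(9.360×10^-5) / 7.413×10^-7 = 1.24

Ω = 1.24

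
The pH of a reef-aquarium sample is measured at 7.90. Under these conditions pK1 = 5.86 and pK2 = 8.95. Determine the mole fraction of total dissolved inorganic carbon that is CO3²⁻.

α₂ = 0.0812

α₂ = 1 / (1 + [H⁺]/K2 + [H⁺]²/(K1K2)) = 1 / (1 + 10^+1.05 + 10^-0.99)
   = 1 / (1 + 11.220 + 0.10233) = 1/12.323 = 0.08115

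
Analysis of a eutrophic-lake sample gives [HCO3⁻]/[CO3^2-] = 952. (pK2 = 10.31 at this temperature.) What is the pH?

From K2 = [H⁺][CO3^2-]/[HCO3⁻]:  pH = pK2 − log₁₀([HCO3⁻]/[CO3^2-])
log₁₀(952) = +2.979
pH = 10.31 − (+2.979) = 7.33

pH = 7.33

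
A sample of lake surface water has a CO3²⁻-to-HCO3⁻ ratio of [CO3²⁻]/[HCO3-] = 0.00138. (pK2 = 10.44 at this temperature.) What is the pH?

pH = 7.58

From K2 = [H⁺][CO3²⁻]/[HCO3-]:  pH = pK2 + log₁₀([CO3²⁻]/[HCO3-])
log₁₀(0.00138) = -2.860
pH = 10.44 + (-2.860) = 7.58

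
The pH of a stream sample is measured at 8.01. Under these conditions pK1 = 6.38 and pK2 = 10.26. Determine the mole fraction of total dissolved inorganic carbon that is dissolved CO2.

α₀ = 1 / (1 + K1/[H⁺] + K1K2/[H⁺]²) = 1 / (1 + 10^+1.63 + 10^-0.62)
   = 1 / (1 + 42.658 + 0.23988) = 1/43.898 = 0.02278

α₀ = 0.0228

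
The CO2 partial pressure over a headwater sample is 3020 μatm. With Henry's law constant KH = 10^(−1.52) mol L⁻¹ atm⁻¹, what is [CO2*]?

[CO2*] = 91.2 μmol/L

KH = 10^(−1.52) = 3.020×10^-2 mol L⁻¹ atm⁻¹
[CO2*] = KH · pCO2 = 3.020×10^-2 × 3020×10^-6 atm = 9.12×10^-5 mol/L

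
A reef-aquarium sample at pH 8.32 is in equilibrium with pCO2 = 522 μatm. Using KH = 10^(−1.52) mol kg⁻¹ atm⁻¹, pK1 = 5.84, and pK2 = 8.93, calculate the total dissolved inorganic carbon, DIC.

DIC = 5.95 mmol/kg

[CO2*] = KH · pCO2 = 10^(−1.52) × 522×10^-6 = 1.576×10^-5 mol/kg
α₀ = 1/(1 + K1/[H⁺] + K1K2/[H⁺]²) = 1/(1 + 10^+2.48 + 10^+1.87) = 0.002652
DIC = [CO2*]/α₀ = 1.576×10^-5 / 0.002652 = 5.95 mmol/kg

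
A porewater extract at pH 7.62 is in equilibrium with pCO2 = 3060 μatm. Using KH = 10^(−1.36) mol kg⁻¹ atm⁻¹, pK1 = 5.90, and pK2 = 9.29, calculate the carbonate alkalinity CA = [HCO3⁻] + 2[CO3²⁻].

[CO2*] = KH · pCO2 = 10^(−1.36) × 3060×10^-6 = 1.336×10^-4 mol/kg
α₀ = 1/(1 + K1/[H⁺] + K1K2/[H⁺]²) = 1/(1 + 10^+1.72 + 10^+0.05) = 0.01831
DIC = [CO2*]/α₀ = 1.336×10^-4 / 0.01831 = 7.294 mmol/kg
CA = (α₁ + 2α₂)·DIC = (0.9611 + 2×0.02055) × 7.294 = 7.31 mmol/kg

CA = 7.31 mmol/kg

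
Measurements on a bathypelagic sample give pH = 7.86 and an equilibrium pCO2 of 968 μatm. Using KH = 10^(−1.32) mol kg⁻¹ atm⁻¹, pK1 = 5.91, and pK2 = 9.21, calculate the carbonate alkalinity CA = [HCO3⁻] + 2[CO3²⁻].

CA = 4.50 mmol/kg

[CO2*] = KH · pCO2 = 10^(−1.32) × 968×10^-6 = 4.633×10^-5 mol/kg
α₀ = 1/(1 + K1/[H⁺] + K1K2/[H⁺]²) = 1/(1 + 10^+1.95 + 10^+0.60) = 0.01063
DIC = [CO2*]/α₀ = 4.633×10^-5 / 0.01063 = 4.360 mmol/kg
CA = (α₁ + 2α₂)·DIC = (0.9471 + 2×0.04230) × 4.360 = 4.50 mmol/kg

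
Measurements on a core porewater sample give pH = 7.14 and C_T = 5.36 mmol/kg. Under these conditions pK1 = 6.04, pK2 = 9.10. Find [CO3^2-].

[CO3²⁻] = 0.0539 mmol/kg

α₂ = 1 / (1 + [H⁺]/K2 + [H⁺]²/(K1K2)) = 1 / (1 + 10^+1.96 + 10^+0.86)
   = 1 / (1 + 91.201 + 7.2444) = 1/99.445 = 0.01006
[CO3²⁻] = α₂ × DIC = 0.01006 × 5.36 = 0.0539 mmol/kg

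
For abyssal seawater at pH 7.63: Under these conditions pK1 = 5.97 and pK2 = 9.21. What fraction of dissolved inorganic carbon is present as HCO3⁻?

α₁ = 0.954

α₁ = 1 / (1 + [H⁺]/K1 + K2/[H⁺]) = 1 / (1 + 10^-1.66 + 10^-1.58)
   = 1 / (1 + 0.021878 + 0.026303) = 1/1.0482 = 0.9540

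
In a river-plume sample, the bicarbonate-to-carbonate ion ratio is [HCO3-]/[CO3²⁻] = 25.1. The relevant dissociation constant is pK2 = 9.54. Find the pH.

pH = 8.14

From K2 = [H⁺][CO3²⁻]/[HCO3-]:  pH = pK2 − log₁₀([HCO3-]/[CO3²⁻])
log₁₀(25.1) = +1.400
pH = 9.54 − (+1.400) = 8.14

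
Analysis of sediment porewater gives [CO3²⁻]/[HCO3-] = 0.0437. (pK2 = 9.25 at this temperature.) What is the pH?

From K2 = [H⁺][CO3²⁻]/[HCO3-]:  pH = pK2 + log₁₀([CO3²⁻]/[HCO3-])
log₁₀(0.0437) = -1.360
pH = 9.25 + (-1.360) = 7.89

pH = 7.89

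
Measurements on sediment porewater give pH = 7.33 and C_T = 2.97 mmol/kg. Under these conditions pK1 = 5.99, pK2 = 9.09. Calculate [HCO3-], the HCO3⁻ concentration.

α₁ = 1 / (1 + [H⁺]/K1 + K2/[H⁺]) = 1 / (1 + 10^-1.34 + 10^-1.76)
   = 1 / (1 + 0.045709 + 0.017378) = 1/1.0631 = 0.9407
[HCO3⁻] = α₁ × DIC = 0.9407 × 2.97 = 2.79 mmol/kg

[HCO3⁻] = 2.79 mmol/kg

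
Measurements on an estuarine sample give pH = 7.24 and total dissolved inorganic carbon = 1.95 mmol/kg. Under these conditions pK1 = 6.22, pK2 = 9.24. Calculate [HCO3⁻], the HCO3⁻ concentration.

[HCO3⁻] = 1.76 mmol/kg

α₁ = 1 / (1 + [H⁺]/K1 + K2/[H⁺]) = 1 / (1 + 10^-1.02 + 10^-2.00)
   = 1 / (1 + 0.095499 + 0.010000) = 1/1.1055 = 0.9046
[HCO3⁻] = α₁ × DIC = 0.9046 × 1.95 = 1.76 mmol/kg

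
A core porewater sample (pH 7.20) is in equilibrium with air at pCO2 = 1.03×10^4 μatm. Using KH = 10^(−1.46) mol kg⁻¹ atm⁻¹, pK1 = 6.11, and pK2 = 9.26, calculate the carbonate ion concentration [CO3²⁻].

[CO2*] = KH · pCO2 = 10^(−1.46) × 1.03×10^4×10^-6 = 3.571×10^-4 mol/kg
α₀ = 1/(1 + K1/[H⁺] + K1K2/[H⁺]²) = 1/(1 + 10^+1.09 + 10^-0.97) = 0.07457
DIC = [CO2*]/α₀ = 3.571×10^-4 / 0.07457 = 4.789 mmol/kg
[CO3²⁻] = α₂·DIC; α₂ = 0.007991, so [CO3²⁻] = 0.007991 × 4.789 = 0.0383 mmol/kg

[CO3²⁻] = 0.0383 mmol/kg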